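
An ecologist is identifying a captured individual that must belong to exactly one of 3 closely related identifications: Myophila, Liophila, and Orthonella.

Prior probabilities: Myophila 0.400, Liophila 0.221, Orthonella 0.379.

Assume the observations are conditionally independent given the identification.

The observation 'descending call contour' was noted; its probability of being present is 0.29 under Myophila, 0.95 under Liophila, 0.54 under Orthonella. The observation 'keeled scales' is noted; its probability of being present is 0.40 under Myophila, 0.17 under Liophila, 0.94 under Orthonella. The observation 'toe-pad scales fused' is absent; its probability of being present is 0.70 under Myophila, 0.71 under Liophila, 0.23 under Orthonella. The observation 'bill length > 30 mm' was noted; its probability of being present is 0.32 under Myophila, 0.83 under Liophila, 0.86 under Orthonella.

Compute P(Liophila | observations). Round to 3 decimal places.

Multiply each prior by the joint likelihood of the evidence pattern (using 1 − P(present | H) for each absent observation):
  Myophila: 0.400 × 0.29 × 0.40 × (1 − 0.70) × 0.32 = 0.0044544
  Liophila: 0.221 × 0.95 × 0.17 × (1 − 0.71) × 0.83 = 0.0085909
  Orthonella: 0.379 × 0.54 × 0.94 × (1 − 0.23) × 0.86 = 0.12739
Marginal likelihood of the evidence = 0.14044.
P(Liophila | evidence) = 0.0085909 / 0.14044 ≈ 0.061.

0.061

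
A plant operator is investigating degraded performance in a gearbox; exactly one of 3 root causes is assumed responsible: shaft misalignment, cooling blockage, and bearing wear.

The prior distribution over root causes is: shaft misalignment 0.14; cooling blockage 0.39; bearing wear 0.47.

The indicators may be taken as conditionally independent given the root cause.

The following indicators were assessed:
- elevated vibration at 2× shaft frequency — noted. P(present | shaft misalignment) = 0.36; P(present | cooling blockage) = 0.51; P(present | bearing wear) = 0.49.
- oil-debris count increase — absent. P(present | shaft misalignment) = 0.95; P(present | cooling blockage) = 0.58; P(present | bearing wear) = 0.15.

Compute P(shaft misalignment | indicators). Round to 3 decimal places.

0.009

For each hypothesis, the unnormalized posterior weight is prior × product of the indicator likelihoods (using 1 − P(present | H) for each absent indicator):
  shaft misalignment: 0.14 × 0.36 × (1 − 0.95) = 0.00252
  cooling blockage: 0.39 × 0.51 × (1 − 0.58) = 0.083538
  bearing wear: 0.47 × 0.49 × (1 − 0.15) = 0.19575
Normalizing constant Z = 0.00252 + 0.083538 + 0.19575 = 0.28181.
P(shaft misalignment | evidence) = 0.00252 / 0.28181 ≈ 0.009.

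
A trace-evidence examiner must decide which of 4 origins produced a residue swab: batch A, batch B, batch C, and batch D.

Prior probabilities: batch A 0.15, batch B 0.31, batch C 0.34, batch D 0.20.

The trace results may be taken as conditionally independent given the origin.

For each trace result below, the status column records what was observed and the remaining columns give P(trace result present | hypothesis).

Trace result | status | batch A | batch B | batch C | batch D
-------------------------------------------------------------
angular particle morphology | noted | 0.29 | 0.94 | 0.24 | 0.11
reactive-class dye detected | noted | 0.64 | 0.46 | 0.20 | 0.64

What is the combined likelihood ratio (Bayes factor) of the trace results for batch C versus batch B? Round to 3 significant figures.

Take the product of per-trace result likelihoods under each hypothesis, then divide.
  batch C: 0.24 × 0.20 = 0.048
  batch B: 0.94 × 0.46 = 0.4324
Bayes factor = 0.048 / 0.4324 ≈ 0.111

0.111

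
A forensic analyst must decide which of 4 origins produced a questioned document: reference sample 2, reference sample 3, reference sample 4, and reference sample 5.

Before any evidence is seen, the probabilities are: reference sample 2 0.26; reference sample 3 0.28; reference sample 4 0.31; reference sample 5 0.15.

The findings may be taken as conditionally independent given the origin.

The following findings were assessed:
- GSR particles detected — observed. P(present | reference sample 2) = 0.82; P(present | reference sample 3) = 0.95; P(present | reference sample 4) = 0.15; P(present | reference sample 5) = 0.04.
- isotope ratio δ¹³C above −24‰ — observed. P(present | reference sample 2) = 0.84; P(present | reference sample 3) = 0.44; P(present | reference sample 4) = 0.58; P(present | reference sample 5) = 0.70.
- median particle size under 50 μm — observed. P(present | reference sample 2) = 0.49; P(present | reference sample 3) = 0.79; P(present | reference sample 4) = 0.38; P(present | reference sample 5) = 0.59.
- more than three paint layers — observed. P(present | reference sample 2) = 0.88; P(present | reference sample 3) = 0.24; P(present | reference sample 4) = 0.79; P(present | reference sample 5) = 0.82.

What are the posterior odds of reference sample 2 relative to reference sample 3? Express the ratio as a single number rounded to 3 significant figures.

3.48

Posterior odds equal prior odds times the likelihood ratio; only the two competing hypotheses matter.
  reference sample 2: 0.26 × 0.82 × 0.84 × 0.49 × 0.88 = 0.077223
  reference sample 3: 0.28 × 0.95 × 0.44 × 0.79 × 0.24 = 0.022191
Odds(reference sample 2 : reference sample 3) = 0.077223 / 0.022191 ≈ 3.48.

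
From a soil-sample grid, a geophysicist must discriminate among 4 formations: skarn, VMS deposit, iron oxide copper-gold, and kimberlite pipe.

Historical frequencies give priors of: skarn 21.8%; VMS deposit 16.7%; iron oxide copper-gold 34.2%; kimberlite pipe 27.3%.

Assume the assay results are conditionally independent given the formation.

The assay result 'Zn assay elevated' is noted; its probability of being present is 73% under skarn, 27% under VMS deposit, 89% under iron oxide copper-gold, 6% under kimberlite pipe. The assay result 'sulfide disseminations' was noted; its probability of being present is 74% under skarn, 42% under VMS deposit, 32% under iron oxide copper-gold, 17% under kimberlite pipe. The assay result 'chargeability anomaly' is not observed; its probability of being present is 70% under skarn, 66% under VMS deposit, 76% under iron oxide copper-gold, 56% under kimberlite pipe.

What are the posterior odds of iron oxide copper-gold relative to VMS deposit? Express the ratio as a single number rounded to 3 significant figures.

The normalizing constant cancels in an odds ratio, so compute prior × likelihood for the two hypotheses only (using 1 − P(present | H) for each absent assay result):
  iron oxide copper-gold: 0.342 × 0.89 × 0.32 × (1 − 0.76) = 0.023376
  VMS deposit: 0.167 × 0.27 × 0.42 × (1 − 0.66) = 0.0064389
Odds(iron oxide copper-gold : VMS deposit) = 0.023376 / 0.0064389 ≈ 3.63.

3.63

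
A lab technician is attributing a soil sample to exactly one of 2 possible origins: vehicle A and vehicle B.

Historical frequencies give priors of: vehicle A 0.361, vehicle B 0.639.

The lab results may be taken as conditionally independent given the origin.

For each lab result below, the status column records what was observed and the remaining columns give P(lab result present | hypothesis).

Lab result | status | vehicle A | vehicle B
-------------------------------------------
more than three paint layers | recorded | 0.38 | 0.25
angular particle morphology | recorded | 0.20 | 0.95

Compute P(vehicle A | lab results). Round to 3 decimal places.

Multiply each prior by the joint likelihood of the lab result pattern:
  vehicle A: 0.361 × 0.38 × 0.20 = 0.027436
  vehicle B: 0.639 × 0.25 × 0.95 = 0.15176
Normalizing constant Z = 0.027436 + 0.15176 = 0.1792.
P(vehicle A | evidence) = 0.027436 / 0.1792 ≈ 0.153.

0.153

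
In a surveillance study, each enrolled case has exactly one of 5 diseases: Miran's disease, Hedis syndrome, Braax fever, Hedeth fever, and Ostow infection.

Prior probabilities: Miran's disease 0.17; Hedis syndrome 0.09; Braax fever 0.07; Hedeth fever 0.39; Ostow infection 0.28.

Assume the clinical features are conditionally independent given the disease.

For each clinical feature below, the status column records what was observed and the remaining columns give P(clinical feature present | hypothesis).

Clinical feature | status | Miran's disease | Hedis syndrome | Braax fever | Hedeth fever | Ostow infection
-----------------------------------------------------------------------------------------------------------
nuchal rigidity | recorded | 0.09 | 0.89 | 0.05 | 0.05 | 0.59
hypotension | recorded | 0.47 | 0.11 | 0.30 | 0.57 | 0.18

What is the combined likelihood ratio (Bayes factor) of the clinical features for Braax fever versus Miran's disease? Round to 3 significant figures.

0.355

Take the product of per-clinical feature likelihoods under each hypothesis, then divide.
  Braax fever: 0.05 × 0.30 = 0.015
  Miran's disease: 0.09 × 0.47 = 0.0423
Bayes factor = 0.015 / 0.0423 ≈ 0.355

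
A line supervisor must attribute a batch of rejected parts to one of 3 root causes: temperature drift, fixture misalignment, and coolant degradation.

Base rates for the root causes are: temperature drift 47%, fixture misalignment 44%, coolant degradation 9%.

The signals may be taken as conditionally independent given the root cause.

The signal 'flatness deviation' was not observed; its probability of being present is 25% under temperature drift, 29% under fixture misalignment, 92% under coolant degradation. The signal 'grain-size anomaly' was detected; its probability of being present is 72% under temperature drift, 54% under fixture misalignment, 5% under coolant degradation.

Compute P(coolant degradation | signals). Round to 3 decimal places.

0.001

Multiply each prior by the joint likelihood of the signal pattern (using 1 − P(present | H) for each absent signal):
  temperature drift: 0.47 × (1 − 0.25) × 0.72 = 0.2538
  fixture misalignment: 0.44 × (1 − 0.29) × 0.54 = 0.1687
  coolant degradation: 0.09 × (1 − 0.92) × 0.05 = 0.00036
Normalizing constant Z = 0.2538 + 0.1687 + 0.00036 = 0.42286.
P(coolant degradation | evidence) = 0.00036 / 0.42286 ≈ 0.001.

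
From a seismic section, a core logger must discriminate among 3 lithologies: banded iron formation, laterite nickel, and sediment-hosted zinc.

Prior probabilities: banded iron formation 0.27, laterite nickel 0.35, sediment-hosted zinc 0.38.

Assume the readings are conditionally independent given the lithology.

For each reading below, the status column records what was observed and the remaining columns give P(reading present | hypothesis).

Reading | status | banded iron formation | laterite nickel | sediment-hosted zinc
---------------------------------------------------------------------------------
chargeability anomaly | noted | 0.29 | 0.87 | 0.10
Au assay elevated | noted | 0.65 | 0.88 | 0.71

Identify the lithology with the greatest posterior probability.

For each hypothesis, the unnormalized posterior weight is prior × product of the reading likelihoods:
  banded iron formation: 0.27 × 0.29 × 0.65 = 0.050895
  laterite nickel: 0.35 × 0.87 × 0.88 = 0.26796
  sediment-hosted zinc: 0.38 × 0.10 × 0.71 = 0.02698
Marginal likelihood of the evidence = 0.34584.
P(banded iron formation | evidence) ≈ 0.050895 / 0.34584 ≈ 0.147
P(laterite nickel | evidence) ≈ 0.26796 / 0.34584 ≈ 0.775
P(sediment-hosted zinc | evidence) ≈ 0.02698 / 0.34584 ≈ 0.078
The largest is 0.775, so laterite nickel is most probable.

laterite nickel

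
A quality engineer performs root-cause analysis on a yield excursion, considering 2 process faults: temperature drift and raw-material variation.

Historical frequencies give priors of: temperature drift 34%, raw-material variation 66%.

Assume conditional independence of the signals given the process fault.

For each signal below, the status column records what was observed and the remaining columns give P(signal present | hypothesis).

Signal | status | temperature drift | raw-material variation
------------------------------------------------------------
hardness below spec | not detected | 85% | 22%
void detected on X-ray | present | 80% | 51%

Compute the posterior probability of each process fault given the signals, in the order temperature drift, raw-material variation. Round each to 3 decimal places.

Multiply each prior by the joint likelihood of the signal pattern (using 1 − P(present | H) for each absent signal):
  temperature drift: 0.34 × (1 − 0.85) × 0.80 = 0.0408
  raw-material variation: 0.66 × (1 − 0.22) × 0.51 = 0.26255
The unnormalized weights sum to 0.30335.
P(temperature drift | evidence) = 0.0408 / 0.30335 ≈ 0.134
P(raw-material variation | evidence) = 0.26255 / 0.30335 ≈ 0.866

0.134, 0.866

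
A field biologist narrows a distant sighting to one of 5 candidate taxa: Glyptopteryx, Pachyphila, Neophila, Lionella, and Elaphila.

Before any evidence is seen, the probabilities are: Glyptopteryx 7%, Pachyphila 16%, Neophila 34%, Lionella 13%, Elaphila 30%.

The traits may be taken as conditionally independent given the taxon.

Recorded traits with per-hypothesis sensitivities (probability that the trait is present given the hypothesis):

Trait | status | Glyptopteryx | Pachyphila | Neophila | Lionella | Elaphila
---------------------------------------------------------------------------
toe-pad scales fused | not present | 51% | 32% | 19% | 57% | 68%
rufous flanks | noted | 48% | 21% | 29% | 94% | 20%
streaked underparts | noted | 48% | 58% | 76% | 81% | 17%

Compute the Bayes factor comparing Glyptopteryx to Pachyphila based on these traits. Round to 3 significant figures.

1.36

Joint likelihood of the trait pattern under each hypothesis (using 1 − P(present | H) for each absent trait):
  Glyptopteryx: (1 − 0.51) × 0.48 × 0.48 = 0.1129
  Pachyphila: (1 − 0.32) × 0.21 × 0.58 = 0.082824
Bayes factor = 0.1129 / 0.082824 ≈ 1.36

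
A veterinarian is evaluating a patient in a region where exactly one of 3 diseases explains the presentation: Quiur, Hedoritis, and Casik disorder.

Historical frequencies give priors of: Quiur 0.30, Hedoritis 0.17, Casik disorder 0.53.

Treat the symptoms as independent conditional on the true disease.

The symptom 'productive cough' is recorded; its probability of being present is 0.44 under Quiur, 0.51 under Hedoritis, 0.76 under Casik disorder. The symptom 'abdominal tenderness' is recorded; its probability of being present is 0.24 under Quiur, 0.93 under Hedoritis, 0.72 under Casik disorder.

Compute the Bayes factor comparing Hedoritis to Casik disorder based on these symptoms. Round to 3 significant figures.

Joint likelihood of the symptom pattern under each hypothesis:
  Hedoritis: 0.51 × 0.93 = 0.4743
  Casik disorder: 0.76 × 0.72 = 0.5472
Bayes factor = 0.4743 / 0.5472 ≈ 0.867

0.867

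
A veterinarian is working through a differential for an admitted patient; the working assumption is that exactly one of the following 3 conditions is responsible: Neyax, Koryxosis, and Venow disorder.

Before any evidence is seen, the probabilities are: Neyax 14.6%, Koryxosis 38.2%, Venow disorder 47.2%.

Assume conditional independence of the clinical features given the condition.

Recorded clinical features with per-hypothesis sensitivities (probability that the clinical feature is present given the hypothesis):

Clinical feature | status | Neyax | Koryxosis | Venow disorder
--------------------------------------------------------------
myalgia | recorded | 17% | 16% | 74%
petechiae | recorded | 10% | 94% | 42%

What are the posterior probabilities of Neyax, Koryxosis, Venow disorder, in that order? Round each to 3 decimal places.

0.012, 0.278, 0.710

By Bayes' rule with conditional independence, the unnormalized weight for each hypothesis is prior × ∏ likelihoods:
  Neyax: 0.146 × 0.17 × 0.10 = 0.002482
  Koryxosis: 0.382 × 0.16 × 0.94 = 0.057453
  Venow disorder: 0.472 × 0.74 × 0.42 = 0.1467
The unnormalized weights sum to 0.20663.
P(Neyax | evidence) = 0.002482 / 0.20663 ≈ 0.012
P(Koryxosis | evidence) = 0.057453 / 0.20663 ≈ 0.278
P(Venow disorder | evidence) = 0.1467 / 0.20663 ≈ 0.710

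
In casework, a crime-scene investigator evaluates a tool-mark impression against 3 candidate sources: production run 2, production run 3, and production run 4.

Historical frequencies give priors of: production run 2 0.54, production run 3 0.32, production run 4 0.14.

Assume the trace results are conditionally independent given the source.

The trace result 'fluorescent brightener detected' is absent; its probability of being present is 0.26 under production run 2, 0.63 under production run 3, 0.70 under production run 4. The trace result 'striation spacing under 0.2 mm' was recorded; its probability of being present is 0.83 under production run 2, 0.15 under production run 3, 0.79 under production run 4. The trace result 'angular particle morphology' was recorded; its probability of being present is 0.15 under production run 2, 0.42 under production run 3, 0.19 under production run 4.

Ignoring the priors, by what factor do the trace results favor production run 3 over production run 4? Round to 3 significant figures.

0.518

Take the product of per-trace result likelihoods under each hypothesis (using 1 − P(present | H) for each absent trace result), then divide.
  production run 3: (1 − 0.63) × 0.15 × 0.42 = 0.02331
  production run 4: (1 − 0.70) × 0.79 × 0.19 = 0.04503
Bayes factor = 0.02331 / 0.04503 ≈ 0.518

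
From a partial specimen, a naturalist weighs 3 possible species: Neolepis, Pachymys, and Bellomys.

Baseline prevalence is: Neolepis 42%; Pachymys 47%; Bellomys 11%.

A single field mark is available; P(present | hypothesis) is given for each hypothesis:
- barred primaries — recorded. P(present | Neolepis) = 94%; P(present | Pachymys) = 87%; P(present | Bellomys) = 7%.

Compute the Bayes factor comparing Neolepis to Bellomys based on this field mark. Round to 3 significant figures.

Likelihood of this field mark under each hypothesis:
  Neolepis: 0.94
  Bellomys: 0.07
Bayes factor = 0.94 / 0.07 ≈ 13.4

13.4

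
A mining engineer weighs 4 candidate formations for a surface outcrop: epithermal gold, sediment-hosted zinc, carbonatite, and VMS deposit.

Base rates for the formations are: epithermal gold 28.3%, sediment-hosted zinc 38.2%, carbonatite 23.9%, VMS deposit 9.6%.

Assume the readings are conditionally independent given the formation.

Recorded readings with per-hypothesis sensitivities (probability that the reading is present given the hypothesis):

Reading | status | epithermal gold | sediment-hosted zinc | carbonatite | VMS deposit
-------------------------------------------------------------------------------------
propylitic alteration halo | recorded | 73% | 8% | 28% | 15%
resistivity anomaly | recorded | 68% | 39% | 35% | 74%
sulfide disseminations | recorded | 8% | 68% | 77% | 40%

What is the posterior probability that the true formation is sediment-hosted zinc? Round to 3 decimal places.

0.195

For each hypothesis, the unnormalized posterior weight is prior × product of the reading likelihoods:
  epithermal gold: 0.283 × 0.73 × 0.68 × 0.08 = 0.011238
  sediment-hosted zinc: 0.382 × 0.08 × 0.39 × 0.68 = 0.0081045
  carbonatite: 0.239 × 0.28 × 0.35 × 0.77 = 0.018035
  VMS deposit: 0.096 × 0.15 × 0.74 × 0.40 = 0.0042624
The unnormalized weights sum to 0.04164.
P(sediment-hosted zinc | evidence) = 0.0081045 / 0.04164 ≈ 0.195.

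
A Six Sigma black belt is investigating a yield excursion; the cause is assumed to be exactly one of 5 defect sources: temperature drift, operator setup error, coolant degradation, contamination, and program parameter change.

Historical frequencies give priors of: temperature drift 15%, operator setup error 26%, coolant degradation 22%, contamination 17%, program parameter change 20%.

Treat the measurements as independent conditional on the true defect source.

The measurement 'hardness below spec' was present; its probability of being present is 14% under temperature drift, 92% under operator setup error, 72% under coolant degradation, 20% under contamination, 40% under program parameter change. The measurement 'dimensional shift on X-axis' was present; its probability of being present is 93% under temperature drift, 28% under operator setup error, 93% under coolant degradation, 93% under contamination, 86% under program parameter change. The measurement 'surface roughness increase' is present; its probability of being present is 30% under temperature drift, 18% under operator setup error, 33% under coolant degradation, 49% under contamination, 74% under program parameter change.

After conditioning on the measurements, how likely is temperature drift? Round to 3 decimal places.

Multiply each prior by the joint likelihood of the measurement pattern:
  temperature drift: 0.15 × 0.14 × 0.93 × 0.30 = 0.005859
  operator setup error: 0.26 × 0.92 × 0.28 × 0.18 = 0.012056
  coolant degradation: 0.22 × 0.72 × 0.93 × 0.33 = 0.048613
  contamination: 0.17 × 0.20 × 0.93 × 0.49 = 0.015494
  program parameter change: 0.20 × 0.40 × 0.86 × 0.74 = 0.050912
Marginal likelihood of the evidence = 0.13293.
P(temperature drift | evidence) = 0.005859 / 0.13293 ≈ 0.044.

0.044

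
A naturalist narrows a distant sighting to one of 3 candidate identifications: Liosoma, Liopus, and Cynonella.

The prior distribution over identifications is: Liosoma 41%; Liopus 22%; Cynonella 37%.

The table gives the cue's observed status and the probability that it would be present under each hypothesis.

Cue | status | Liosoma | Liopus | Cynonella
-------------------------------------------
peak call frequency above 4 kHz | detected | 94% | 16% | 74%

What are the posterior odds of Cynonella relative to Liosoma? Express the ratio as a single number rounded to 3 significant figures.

Unnormalized posterior weight (prior times the cue likelihood) for each of the two hypotheses:
  Cynonella: 0.37 × 0.74 = 0.2738
  Liosoma: 0.41 × 0.94 = 0.3854
Posterior odds = 0.2738 / 0.3854 ≈ 0.710.

0.710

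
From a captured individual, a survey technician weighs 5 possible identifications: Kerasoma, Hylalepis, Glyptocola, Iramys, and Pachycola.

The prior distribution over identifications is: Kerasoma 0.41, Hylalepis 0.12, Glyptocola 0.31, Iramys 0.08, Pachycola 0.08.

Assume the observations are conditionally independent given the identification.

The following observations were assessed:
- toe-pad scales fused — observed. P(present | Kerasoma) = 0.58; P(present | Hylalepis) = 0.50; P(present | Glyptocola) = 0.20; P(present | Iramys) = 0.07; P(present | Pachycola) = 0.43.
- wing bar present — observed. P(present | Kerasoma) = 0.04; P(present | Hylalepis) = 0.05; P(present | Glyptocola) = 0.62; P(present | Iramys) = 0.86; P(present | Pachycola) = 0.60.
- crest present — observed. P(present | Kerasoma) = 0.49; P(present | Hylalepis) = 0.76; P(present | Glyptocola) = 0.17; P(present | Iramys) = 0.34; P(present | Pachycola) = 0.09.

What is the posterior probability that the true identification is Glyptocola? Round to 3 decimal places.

By Bayes' rule with conditional independence, the unnormalized weight for each hypothesis is prior × ∏ likelihoods:
  Kerasoma: 0.41 × 0.58 × 0.04 × 0.49 = 0.0046609
  Hylalepis: 0.12 × 0.50 × 0.05 × 0.76 = 0.00228
  Glyptocola: 0.31 × 0.20 × 0.62 × 0.17 = 0.0065348
  Iramys: 0.08 × 0.07 × 0.86 × 0.34 = 0.0016374
  Pachycola: 0.08 × 0.43 × 0.60 × 0.09 = 0.0018576
The unnormalized weights sum to 0.016971.
P(Glyptocola | evidence) = 0.0065348 / 0.016971 ≈ 0.385.

0.385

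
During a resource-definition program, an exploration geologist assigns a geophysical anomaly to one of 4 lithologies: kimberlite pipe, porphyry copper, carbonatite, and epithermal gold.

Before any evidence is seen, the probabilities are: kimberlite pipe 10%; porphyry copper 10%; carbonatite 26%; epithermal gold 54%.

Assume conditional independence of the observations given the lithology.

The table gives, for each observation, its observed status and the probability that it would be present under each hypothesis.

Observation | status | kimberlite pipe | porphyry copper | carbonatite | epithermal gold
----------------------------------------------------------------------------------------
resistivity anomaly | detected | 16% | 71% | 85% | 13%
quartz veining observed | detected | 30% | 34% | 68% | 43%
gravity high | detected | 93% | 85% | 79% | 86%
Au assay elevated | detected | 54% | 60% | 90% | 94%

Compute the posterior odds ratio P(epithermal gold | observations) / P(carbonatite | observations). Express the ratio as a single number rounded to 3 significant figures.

Unnormalized posterior weight (prior times the observation likelihoods) for each of the two hypotheses:
  epithermal gold: 0.54 × 0.13 × 0.43 × 0.86 × 0.94 = 0.024402
  carbonatite: 0.26 × 0.85 × 0.68 × 0.79 × 0.90 = 0.10685
Odds(epithermal gold : carbonatite) = 0.024402 / 0.10685 ≈ 0.228.

0.228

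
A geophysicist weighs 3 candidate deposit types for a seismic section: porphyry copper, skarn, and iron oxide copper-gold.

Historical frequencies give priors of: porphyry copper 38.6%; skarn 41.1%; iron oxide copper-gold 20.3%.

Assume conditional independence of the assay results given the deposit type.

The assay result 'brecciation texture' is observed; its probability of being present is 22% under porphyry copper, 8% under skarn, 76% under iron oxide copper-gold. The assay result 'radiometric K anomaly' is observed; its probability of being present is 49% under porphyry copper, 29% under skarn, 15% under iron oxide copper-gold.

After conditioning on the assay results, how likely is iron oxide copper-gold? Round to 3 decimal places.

0.312

By Bayes' rule with conditional independence, the unnormalized weight for each hypothesis is prior × ∏ likelihoods:
  porphyry copper: 0.386 × 0.22 × 0.49 = 0.041611
  skarn: 0.411 × 0.08 × 0.29 = 0.0095352
  iron oxide copper-gold: 0.203 × 0.76 × 0.15 = 0.023142
The unnormalized weights sum to 0.074288.
P(iron oxide copper-gold | evidence) = 0.023142 / 0.074288 ≈ 0.312.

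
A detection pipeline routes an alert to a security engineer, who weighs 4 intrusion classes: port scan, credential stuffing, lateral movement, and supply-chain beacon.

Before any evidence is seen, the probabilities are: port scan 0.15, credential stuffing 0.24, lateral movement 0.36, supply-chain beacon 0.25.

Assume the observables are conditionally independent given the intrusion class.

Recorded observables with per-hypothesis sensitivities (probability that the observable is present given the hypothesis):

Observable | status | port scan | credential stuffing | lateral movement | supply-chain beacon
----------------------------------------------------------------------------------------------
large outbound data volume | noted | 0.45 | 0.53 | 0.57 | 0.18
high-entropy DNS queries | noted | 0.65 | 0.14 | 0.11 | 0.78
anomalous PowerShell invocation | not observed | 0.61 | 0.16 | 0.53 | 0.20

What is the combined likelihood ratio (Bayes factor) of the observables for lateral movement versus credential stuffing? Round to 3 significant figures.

Joint likelihood of the observable pattern under each hypothesis (using 1 − P(present | H) for each absent observable):
  lateral movement: 0.57 × 0.11 × (1 − 0.53) = 0.029469
  credential stuffing: 0.53 × 0.14 × (1 − 0.16) = 0.062328
Bayes factor = 0.029469 / 0.062328 ≈ 0.473

0.473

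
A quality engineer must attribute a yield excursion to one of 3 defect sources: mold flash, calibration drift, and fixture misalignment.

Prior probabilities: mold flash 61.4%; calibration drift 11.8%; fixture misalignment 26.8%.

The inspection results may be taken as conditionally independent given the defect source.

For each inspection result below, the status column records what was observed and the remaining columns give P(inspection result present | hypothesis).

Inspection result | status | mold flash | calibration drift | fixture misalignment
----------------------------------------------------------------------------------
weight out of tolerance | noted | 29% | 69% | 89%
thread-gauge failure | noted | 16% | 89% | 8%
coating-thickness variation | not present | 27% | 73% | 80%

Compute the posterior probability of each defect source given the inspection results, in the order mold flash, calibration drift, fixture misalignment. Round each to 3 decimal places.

For each hypothesis, the unnormalized posterior weight is prior × product of the inspection result likelihoods (using 1 − P(present | H) for each absent inspection result):
  mold flash: 0.614 × 0.29 × 0.16 × (1 − 0.27) = 0.020797
  calibration drift: 0.118 × 0.69 × 0.89 × (1 − 0.73) = 0.019565
  fixture misalignment: 0.268 × 0.89 × 0.08 × (1 − 0.80) = 0.0038163
The unnormalized weights sum to 0.044179.
P(mold flash | evidence) = 0.020797 / 0.044179 ≈ 0.471
P(calibration drift | evidence) = 0.019565 / 0.044179 ≈ 0.443
P(fixture misalignment | evidence) = 0.0038163 / 0.044179 ≈ 0.086

0.471, 0.443, 0.086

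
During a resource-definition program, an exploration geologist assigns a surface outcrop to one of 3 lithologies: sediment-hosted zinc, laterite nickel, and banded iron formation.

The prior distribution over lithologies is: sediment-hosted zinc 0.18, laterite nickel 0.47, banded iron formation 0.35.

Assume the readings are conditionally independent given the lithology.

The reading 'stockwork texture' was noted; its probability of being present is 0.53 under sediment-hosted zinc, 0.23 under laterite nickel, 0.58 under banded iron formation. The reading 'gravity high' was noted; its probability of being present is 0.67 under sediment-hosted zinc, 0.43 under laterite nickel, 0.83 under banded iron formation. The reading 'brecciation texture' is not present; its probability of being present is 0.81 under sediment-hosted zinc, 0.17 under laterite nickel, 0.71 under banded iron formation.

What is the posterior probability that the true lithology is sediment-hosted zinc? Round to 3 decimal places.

0.122

Multiply each prior by the joint likelihood of the reading pattern (using 1 − P(present | H) for each absent reading):
  sediment-hosted zinc: 0.18 × 0.53 × 0.67 × (1 − 0.81) = 0.012144
  laterite nickel: 0.47 × 0.23 × 0.43 × (1 − 0.17) = 0.038581
  banded iron formation: 0.35 × 0.58 × 0.83 × (1 − 0.71) = 0.048862
Normalizing constant Z = 0.012144 + 0.038581 + 0.048862 = 0.099587.
P(sediment-hosted zinc | evidence) = 0.012144 / 0.099587 ≈ 0.122.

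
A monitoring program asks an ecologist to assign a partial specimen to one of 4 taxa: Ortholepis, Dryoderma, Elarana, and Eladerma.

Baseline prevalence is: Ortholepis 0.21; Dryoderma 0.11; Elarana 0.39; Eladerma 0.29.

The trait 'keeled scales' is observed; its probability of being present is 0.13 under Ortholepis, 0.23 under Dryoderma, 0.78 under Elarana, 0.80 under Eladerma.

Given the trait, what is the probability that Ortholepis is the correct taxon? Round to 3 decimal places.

0.046

By Bayes' rule, the unnormalized weight for each hypothesis is prior × likelihood:
  Ortholepis: 0.21 × 0.13 = 0.0273
  Dryoderma: 0.11 × 0.23 = 0.0253
  Elarana: 0.39 × 0.78 = 0.3042
  Eladerma: 0.29 × 0.80 = 0.232
Normalizing constant Z = 0.0273 + 0.0253 + 0.3042 + 0.232 = 0.5888.
P(Ortholepis | evidence) = 0.0273 / 0.5888 ≈ 0.046.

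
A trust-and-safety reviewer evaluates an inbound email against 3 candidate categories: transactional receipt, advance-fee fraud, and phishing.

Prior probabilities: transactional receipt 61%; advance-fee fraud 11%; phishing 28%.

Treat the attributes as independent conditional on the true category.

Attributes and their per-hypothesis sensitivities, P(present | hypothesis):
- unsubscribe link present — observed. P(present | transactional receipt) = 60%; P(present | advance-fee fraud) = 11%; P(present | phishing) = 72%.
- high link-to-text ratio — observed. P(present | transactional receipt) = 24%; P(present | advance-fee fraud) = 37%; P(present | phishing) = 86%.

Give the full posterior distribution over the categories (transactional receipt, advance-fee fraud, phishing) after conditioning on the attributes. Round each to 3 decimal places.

Multiply each prior by the joint likelihood of the attribute pattern:
  transactional receipt: 0.61 × 0.60 × 0.24 = 0.08784
  advance-fee fraud: 0.11 × 0.11 × 0.37 = 0.004477
  phishing: 0.28 × 0.72 × 0.86 = 0.17338
Normalizing constant Z = 0.08784 + 0.004477 + 0.17338 = 0.26569.
P(transactional receipt | evidence) = 0.08784 / 0.26569 ≈ 0.331
P(advance-fee fraud | evidence) = 0.004477 / 0.26569 ≈ 0.017
P(phishing | evidence) = 0.17338 / 0.26569 ≈ 0.653

0.331, 0.017, 0.653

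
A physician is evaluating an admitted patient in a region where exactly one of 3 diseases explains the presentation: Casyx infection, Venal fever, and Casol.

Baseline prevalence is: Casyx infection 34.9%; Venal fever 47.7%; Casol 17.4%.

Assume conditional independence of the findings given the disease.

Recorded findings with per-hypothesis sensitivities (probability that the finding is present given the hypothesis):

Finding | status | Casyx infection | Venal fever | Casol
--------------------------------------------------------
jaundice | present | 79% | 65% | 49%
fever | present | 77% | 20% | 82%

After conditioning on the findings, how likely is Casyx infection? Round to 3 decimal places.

0.617

For each hypothesis, the unnormalized posterior weight is prior × product of the finding likelihoods:
  Casyx infection: 0.349 × 0.79 × 0.77 = 0.2123
  Venal fever: 0.477 × 0.65 × 0.20 = 0.06201
  Casol: 0.174 × 0.49 × 0.82 = 0.069913
Normalizing constant Z = 0.2123 + 0.06201 + 0.069913 = 0.34422.
P(Casyx infection | evidence) = 0.2123 / 0.34422 ≈ 0.617.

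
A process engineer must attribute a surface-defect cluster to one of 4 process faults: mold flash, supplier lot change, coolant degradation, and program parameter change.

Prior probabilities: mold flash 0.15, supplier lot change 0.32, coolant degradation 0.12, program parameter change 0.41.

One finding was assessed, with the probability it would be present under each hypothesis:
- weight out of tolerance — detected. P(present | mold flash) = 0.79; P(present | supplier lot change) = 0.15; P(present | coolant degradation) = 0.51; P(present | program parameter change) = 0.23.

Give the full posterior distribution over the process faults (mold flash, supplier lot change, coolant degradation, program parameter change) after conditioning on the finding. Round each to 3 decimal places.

0.368, 0.149, 0.190, 0.293

By Bayes' rule, the unnormalized weight for each hypothesis is prior × likelihood:
  mold flash: 0.15 × 0.79 = 0.1185
  supplier lot change: 0.32 × 0.15 = 0.048
  coolant degradation: 0.12 × 0.51 = 0.0612
  program parameter change: 0.41 × 0.23 = 0.0943
Marginal likelihood of the evidence = 0.322.
P(mold flash | evidence) = 0.1185 / 0.322 ≈ 0.368
P(supplier lot change | evidence) = 0.048 / 0.322 ≈ 0.149
P(coolant degradation | evidence) = 0.0612 / 0.322 ≈ 0.190
P(program parameter change | evidence) = 0.0943 / 0.322 ≈ 0.293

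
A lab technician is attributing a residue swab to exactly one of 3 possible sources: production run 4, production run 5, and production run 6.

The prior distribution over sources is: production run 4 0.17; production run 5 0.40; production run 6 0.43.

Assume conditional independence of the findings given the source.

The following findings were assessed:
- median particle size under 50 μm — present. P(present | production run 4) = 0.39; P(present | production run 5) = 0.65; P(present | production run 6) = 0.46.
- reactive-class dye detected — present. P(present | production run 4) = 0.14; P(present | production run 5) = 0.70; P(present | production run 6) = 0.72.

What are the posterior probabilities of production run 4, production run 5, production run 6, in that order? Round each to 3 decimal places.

For each hypothesis, the unnormalized posterior weight is prior × product of the finding likelihoods:
  production run 4: 0.17 × 0.39 × 0.14 = 0.009282
  production run 5: 0.40 × 0.65 × 0.70 = 0.182
  production run 6: 0.43 × 0.46 × 0.72 = 0.14242
Normalizing constant Z = 0.009282 + 0.182 + 0.14242 = 0.3337.
P(production run 4 | evidence) = 0.009282 / 0.3337 ≈ 0.028
P(production run 5 | evidence) = 0.182 / 0.3337 ≈ 0.545
P(production run 6 | evidence) = 0.14242 / 0.3337 ≈ 0.427

0.028, 0.545, 0.427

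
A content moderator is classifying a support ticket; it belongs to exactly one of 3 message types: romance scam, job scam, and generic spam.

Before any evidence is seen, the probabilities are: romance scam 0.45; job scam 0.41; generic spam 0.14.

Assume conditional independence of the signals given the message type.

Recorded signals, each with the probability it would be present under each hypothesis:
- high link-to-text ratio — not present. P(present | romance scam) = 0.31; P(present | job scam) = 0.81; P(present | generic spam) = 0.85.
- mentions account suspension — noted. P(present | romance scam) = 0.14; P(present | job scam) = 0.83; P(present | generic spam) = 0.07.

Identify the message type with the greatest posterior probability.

By Bayes' rule with conditional independence, the unnormalized weight for each hypothesis is prior × ∏ likelihoods (using 1 − P(present | H) for each absent signal):
  romance scam: 0.45 × (1 − 0.31) × 0.14 = 0.04347
  job scam: 0.41 × (1 − 0.81) × 0.83 = 0.064657
  generic spam: 0.14 × (1 − 0.85) × 0.07 = 0.00147
Marginal likelihood of the evidence = 0.1096.
P(romance scam | evidence) ≈ 0.04347 / 0.1096 ≈ 0.397
P(job scam | evidence) ≈ 0.064657 / 0.1096 ≈ 0.590
P(generic spam | evidence) ≈ 0.00147 / 0.1096 ≈ 0.013
The largest is 0.590, so job scam is most probable.

job scam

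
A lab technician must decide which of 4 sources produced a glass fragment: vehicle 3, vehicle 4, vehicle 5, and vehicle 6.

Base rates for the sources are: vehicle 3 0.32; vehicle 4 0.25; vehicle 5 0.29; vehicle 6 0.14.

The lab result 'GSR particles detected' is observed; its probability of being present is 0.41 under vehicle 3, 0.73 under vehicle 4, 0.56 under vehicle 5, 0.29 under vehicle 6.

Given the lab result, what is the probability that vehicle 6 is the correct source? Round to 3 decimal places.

By Bayes' rule, the unnormalized weight for each hypothesis is prior × likelihood:
  vehicle 3: 0.32 × 0.41 = 0.1312
  vehicle 4: 0.25 × 0.73 = 0.1825
  vehicle 5: 0.29 × 0.56 = 0.1624
  vehicle 6: 0.14 × 0.29 = 0.0406
The unnormalized weights sum to 0.5167.
P(vehicle 6 | evidence) = 0.0406 / 0.5167 ≈ 0.079.

0.079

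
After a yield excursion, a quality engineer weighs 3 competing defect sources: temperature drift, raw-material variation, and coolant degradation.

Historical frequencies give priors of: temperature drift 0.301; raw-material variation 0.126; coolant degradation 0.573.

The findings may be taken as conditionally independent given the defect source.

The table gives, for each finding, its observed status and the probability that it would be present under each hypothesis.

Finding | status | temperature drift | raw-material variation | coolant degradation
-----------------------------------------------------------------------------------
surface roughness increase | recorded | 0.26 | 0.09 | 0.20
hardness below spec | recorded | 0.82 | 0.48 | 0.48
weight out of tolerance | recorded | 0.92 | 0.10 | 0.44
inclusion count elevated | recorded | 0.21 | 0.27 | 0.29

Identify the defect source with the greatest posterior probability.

temperature drift

By Bayes' rule with conditional independence, the unnormalized weight for each hypothesis is prior × ∏ likelihoods:
  temperature drift: 0.301 × 0.26 × 0.82 × 0.92 × 0.21 = 0.012398
  raw-material variation: 0.126 × 0.09 × 0.48 × 0.10 × 0.27 = 0.00014697
  coolant degradation: 0.573 × 0.20 × 0.48 × 0.44 × 0.29 = 0.007019
The unnormalized weights sum to 0.019564.
P(temperature drift | evidence) ≈ 0.012398 / 0.019564 ≈ 0.634
P(raw-material variation | evidence) ≈ 0.00014697 / 0.019564 ≈ 0.008
P(coolant degradation | evidence) ≈ 0.007019 / 0.019564 ≈ 0.359
The largest is 0.634, so temperature drift is most probable.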